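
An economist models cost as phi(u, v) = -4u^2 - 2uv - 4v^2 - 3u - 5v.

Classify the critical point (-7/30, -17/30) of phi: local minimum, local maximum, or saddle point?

local maximum

The Hessian of phi is constant: H = [[-8, -2], [-2, -8]].
det(H) = (-8)·(-8) − (-2)² = 60.
det(H) > 0 and tr(H) = -16 < 0, so H is negative definite and the point is a local maximum.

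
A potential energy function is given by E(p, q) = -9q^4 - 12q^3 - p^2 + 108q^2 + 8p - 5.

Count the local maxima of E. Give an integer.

2

E separates as a function of p plus a function of q, so ∇E=0 decouples.
∂E/∂p = -2(p - 4) = 0 at p ∈ {4}; ∂E/∂q = -36q(q - 2)(q + 3) = 0 at q ∈ {-3, 0, 2}.
The Hessian is diagonal: diag(E_pp, E_qq). Second derivatives: E_pp(4)=-2; E_qq(-3)=-540, E_qq(0)=216, E_qq(2)=-360.
Local maxima occur where both diagonal entries negative: (4, -3), (4, 2). Count: 2.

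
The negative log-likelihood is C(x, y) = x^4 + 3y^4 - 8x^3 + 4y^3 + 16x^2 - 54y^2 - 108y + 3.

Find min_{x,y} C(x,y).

C(x,y) separates as P(x) + Q(y) + 3, so its minimum is min P + min Q + 3.
P'(x) = 4x(x - 4)(x - 2) vanishes at x ∈ {0, 2, 4}; Q'(y) = 12(y - 3)(y + 1)(y + 3) vanishes at y ∈ {-3, -1, 3}.
Local minima of P (where P''>0): P(0)=0, P(4)=0. Local minima of Q: Q(-3)=-27, Q(3)=-459.
So the global minimum of C is P(0) + Q(3) + 3 = 0 − 459 + 3 = -456, attained at (0, 3).

-456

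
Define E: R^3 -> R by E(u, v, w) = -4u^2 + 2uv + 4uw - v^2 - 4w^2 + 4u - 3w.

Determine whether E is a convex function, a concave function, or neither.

E is quadratic, so its Hessian is the constant matrix H = [[-8, 2, 4], [2, -2, 0], [4, 0, -8]].
Leading principal minors: -8, 12, -64.
Signs alternate −, +, − ⇒ H ≺ 0 ⇒ concave.

concave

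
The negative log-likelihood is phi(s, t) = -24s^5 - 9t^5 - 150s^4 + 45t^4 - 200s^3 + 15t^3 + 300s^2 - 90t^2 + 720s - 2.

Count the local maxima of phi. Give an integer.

4

phi separates as a function of s plus a function of t, so ∇phi=0 decouples.
∂phi/∂s = -120(s - 1)(s + 1)(s + 2)(s + 3) = 0 at s ∈ {-3, -2, -1, 1}; ∂phi/∂t = -45t(t - 4)(t - 1)(t + 1) = 0 at t ∈ {-1, 0, 1, 4}.
The Hessian is diagonal: diag(phi_ss, phi_tt). Second derivatives: phi_ss(-3)=960, phi_ss(-2)=-360, phi_ss(-1)=480, phi_ss(1)=-2880; phi_tt(-1)=450, phi_tt(0)=-180, phi_tt(1)=270, phi_tt(4)=-2700.
Local maxima occur where both diagonal entries negative: (-2, 0), (-2, 4), (1, 0), (1, 4). Count: 4.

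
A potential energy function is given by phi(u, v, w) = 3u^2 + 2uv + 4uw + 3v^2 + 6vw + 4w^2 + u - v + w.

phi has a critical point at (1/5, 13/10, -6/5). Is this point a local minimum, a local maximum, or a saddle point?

local minimum

The Hessian is constant: H = [[6, 2, 4], [2, 6, 6], [4, 6, 8]].
Leading principal minors: Δ₁ = 6, Δ₂ = 32, Δ₃ = 40.
All leading minors are positive, so H is positive definite: a local minimum.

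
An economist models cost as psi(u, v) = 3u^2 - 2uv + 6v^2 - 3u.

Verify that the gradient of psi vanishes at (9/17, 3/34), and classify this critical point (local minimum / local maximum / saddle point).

local minimum

∇psi = (6u - 2v - 3, -2u + 12v); substituting (9/17, 3/34) gives ∇psi = (0, 0), so (9/17, 3/34) is indeed a critical point.
The Hessian of psi is constant: H = [[6, -2], [-2, 12]].
det(H) = 6·12 − (-2)² = 68.
det(H) > 0 and tr(H) = 18 > 0, so H is positive definite and the point is a local minimum.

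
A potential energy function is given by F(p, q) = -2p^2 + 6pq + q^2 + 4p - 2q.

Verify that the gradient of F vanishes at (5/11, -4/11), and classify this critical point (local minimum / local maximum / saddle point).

saddle point

∇F = (-4p + 6q + 4, 6p + 2q - 2); substituting (5/11, -4/11) gives ∇F = (0, 0), so (5/11, -4/11) is indeed a critical point.
The Hessian of F is constant: H = [[-4, 6], [6, 2]].
det(H) = (-4)·2 − 6² = -44.
Since det(H) < 0, H is indefinite and the critical point is a saddle point.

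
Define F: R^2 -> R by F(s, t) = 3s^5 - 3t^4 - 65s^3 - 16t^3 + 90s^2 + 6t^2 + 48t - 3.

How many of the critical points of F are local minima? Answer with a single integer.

F separates as a function of s plus a function of t, so ∇F=0 decouples.
∂F/∂s = 15s(s - 3)(s - 1)(s + 4) = 0 at s ∈ {-4, 0, 1, 3}; ∂F/∂t = -12(t - 1)(t + 1)(t + 4) = 0 at t ∈ {-4, -1, 1}.
The Hessian is diagonal: diag(F_ss, F_tt). Second derivatives: F_ss(-4)=-2100, F_ss(0)=180, F_ss(1)=-150, F_ss(3)=630; F_tt(-4)=-180, F_tt(-1)=72, F_tt(1)=-120.
Local minima occur where both diagonal entries positive: (0, -1), (3, -1). Count: 2.

2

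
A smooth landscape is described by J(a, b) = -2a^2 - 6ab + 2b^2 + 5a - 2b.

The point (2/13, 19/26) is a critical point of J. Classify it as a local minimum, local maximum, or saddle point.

saddle point

The Hessian of J is constant: H = [[-4, -6], [-6, 4]].
det(H) = (-4)·4 − (-6)² = -52.
Since det(H) < 0, H is indefinite and the critical point is a saddle point.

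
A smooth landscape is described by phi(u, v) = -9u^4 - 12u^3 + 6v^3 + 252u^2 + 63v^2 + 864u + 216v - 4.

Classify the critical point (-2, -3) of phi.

local minimum

The mixed partial ∂²phi/∂u∂v is 0, so the Hessian at any point is diag(phi_uu, phi_vv) = diag(36(-3u^2 - 2u + 14), 18(2v + 7)).
At (-2, -3): H = diag(216, 18).
Both eigenvalues are positive, so H is positive definite: a local minimum.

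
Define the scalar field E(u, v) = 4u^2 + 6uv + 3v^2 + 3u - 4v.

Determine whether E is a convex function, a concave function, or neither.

convex

E is quadratic, so its Hessian is the constant matrix H = [[8, 6], [6, 6]].
det(H) = 12, tr(H) = 14.
det(H) > 0 and tr(H) > 0, so H is positive definite everywhere: convex.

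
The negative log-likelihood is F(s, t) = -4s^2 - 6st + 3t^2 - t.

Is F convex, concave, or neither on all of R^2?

neither

F is quadratic, so its Hessian is the constant matrix H = [[-8, -6], [-6, 6]].
det(H) = -84, tr(H) = -2.
det(H) < 0, so H is indefinite: neither convex nor concave.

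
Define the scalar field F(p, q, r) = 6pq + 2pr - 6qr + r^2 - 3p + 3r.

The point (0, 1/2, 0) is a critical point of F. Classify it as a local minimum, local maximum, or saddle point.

The Hessian is constant: H = [[0, 6, 2], [6, 0, -6], [2, -6, 2]].
Leading principal minors: Δ₁ = 0, Δ₂ = -36, Δ₃ = -216.
The minors fit neither the all-positive nor the alternating-sign pattern, so H is indefinite: a saddle point.

saddle point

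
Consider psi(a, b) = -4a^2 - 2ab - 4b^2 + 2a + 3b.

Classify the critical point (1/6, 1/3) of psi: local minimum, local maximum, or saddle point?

The Hessian of psi is constant: H = [[-8, -2], [-2, -8]].
det(H) = (-8)·(-8) − (-2)² = 60.
det(H) > 0 and tr(H) = -16 < 0, so H is negative definite and the point is a local maximum.

local maximum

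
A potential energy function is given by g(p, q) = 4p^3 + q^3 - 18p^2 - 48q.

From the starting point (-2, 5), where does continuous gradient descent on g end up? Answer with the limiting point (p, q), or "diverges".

g is separable, so gradient descent decouples: p follows -∂g/∂p, q follows -∂g/∂q.
∂g/∂p = 12p(p - 3); at p=-2 this is 120, so p decreases.
∂g/∂q = 3(q - 4)(q + 4); at q=5 this is 27, so q decreases.
The p-coordinate has no critical point in that direction and runs off to infinity.

diverges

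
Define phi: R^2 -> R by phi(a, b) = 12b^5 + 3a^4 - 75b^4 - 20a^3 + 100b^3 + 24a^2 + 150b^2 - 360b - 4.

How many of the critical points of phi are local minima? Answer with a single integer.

phi separates as a function of a plus a function of b, so ∇phi=0 decouples.
∂phi/∂a = 12a(a - 4)(a - 1) = 0 at a ∈ {0, 1, 4}; ∂phi/∂b = 60(b - 3)(b - 2)(b - 1)(b + 1) = 0 at b ∈ {-1, 1, 2, 3}.
The Hessian is diagonal: diag(phi_aa, phi_bb). Second derivatives: phi_aa(0)=48, phi_aa(1)=-36, phi_aa(4)=144; phi_bb(-1)=-1440, phi_bb(1)=240, phi_bb(2)=-180, phi_bb(3)=480.
Local minima occur where both diagonal entries positive: (0, 1), (0, 3), (4, 1), (4, 3). Count: 4.

4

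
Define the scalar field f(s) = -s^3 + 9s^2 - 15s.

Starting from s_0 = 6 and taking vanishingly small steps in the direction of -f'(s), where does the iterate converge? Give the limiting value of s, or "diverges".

f'(s) = -3(s - 5)(s - 1), so f'(6) = -15.
Gradient descent moves in the -f' direction, i.e. s is increasing.
There is no critical point above s=6, and f' keeps the same sign, so the iterate runs off to +∞.

diverges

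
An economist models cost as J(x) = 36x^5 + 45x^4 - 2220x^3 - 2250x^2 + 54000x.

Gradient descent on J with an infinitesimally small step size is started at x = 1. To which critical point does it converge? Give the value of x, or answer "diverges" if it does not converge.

-4

J'(x) = 180(x - 5)(x - 3)(x + 4)(x + 5), so J'(1) = 43200.
Gradient descent moves in the -J' direction, i.e. x is decreasing.
The nearest critical point in that direction is x = -4, where J'' = 11340 > 0 (a local minimum). The iterate converges there.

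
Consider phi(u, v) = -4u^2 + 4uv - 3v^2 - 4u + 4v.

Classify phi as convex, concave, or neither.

phi is quadratic, so its Hessian is the constant matrix H = [[-8, 4], [4, -6]].
det(H) = 32, tr(H) = -14.
det(H) > 0 and tr(H) < 0, so H is negative definite everywhere: concave.

concave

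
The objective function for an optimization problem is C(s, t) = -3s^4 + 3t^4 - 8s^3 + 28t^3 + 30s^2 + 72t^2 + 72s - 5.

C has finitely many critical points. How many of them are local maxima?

2

C separates as a function of s plus a function of t, so ∇C=0 decouples.
∂C/∂s = -12(s - 2)(s + 1)(s + 3) = 0 at s ∈ {-3, -1, 2}; ∂C/∂t = 12t(t + 3)(t + 4) = 0 at t ∈ {-4, -3, 0}.
The Hessian is diagonal: diag(C_ss, C_tt). Second derivatives: C_ss(-3)=-120, C_ss(-1)=72, C_ss(2)=-180; C_tt(-4)=48, C_tt(-3)=-36, C_tt(0)=144.
Local maxima occur where both diagonal entries negative: (-3, -3), (2, -3). Count: 2.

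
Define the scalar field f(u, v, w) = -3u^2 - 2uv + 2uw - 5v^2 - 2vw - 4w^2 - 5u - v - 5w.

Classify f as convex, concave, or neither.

concave

f is quadratic, so its Hessian is the constant matrix H = [[-6, -2, 2], [-2, -10, -2], [2, -2, -8]].
Leading principal minors: -6, 56, -368.
Signs alternate −, +, − ⇒ H ≺ 0 ⇒ concave.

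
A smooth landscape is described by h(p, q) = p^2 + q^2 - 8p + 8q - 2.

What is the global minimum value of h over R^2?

-34

h(p,q) separates as A(p) + B(q) − 2, so its minimum is min A + min B − 2.
A'(p) = 2p - 8 vanishes at p ∈ {4}; B'(q) = 2q + 8 vanishes at q ∈ {-4}.
Local minima of A (where A''>0): A(4)=-16. Local minima of B: B(-4)=-16.
So the global minimum of h is A(4) + B(-4) − 2 = -16 − 16 − 2 = -34, attained at (4, -4).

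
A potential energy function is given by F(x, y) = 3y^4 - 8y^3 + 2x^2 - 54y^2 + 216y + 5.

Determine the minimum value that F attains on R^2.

-670

F(x,y) separates as P(x) + Q(y) + 5, so its minimum is min P + min Q + 5.
P'(x) = 4x vanishes at x ∈ {0}; Q'(y) = 12(y - 3)(y - 2)(y + 3) vanishes at y ∈ {-3, 2, 3}.
Local minima of P (where P''>0): P(0)=0. Local minima of Q: Q(-3)=-675, Q(3)=189.
So the global minimum of F is P(0) + Q(-3) + 5 = 0 − 675 + 5 = -670, attained at (0, -3).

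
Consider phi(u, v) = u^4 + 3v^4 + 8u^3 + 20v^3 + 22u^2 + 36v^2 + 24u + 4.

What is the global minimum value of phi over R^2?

phi(u,v) separates as P(u) + Q(v) + 4, so its minimum is min P + min Q + 4.
P'(u) = 4(u + 1)(u + 2)(u + 3) vanishes at u ∈ {-3, -2, -1}; Q'(v) = 12v(v + 2)(v + 3) vanishes at v ∈ {-3, -2, 0}.
Local minima of P (where P''>0): P(-3)=-9, P(-1)=-9. Local minima of Q: Q(-3)=27, Q(0)=0.
So the global minimum of phi is P(-3) + Q(0) + 4 = -9 + 0 + 4 = -5, attained at (-3, 0).

-5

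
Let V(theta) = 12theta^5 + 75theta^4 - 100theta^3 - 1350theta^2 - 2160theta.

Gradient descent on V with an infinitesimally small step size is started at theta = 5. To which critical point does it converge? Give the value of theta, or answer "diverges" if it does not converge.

V'(theta) = 60(theta - 3)(theta + 1)(theta + 3)(theta + 4), so V'(5) = 51840.
Gradient descent moves in the -V' direction, i.e. theta is decreasing.
The nearest critical point in that direction is theta = 3, where V'' = 10080 > 0 (a local minimum). The iterate converges there.

3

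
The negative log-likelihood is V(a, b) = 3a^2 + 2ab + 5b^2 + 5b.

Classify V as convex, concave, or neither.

convex

V is quadratic, so its Hessian is the constant matrix H = [[6, 2], [2, 10]].
det(H) = 56, tr(H) = 16.
det(H) > 0 and tr(H) > 0, so H is positive definite everywhere: convex.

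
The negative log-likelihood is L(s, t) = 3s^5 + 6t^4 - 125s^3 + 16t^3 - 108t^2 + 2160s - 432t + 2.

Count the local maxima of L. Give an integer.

2

L separates as a function of s plus a function of t, so ∇L=0 decouples.
∂L/∂s = 15(s - 4)(s - 3)(s + 3)(s + 4) = 0 at s ∈ {-4, -3, 3, 4}; ∂L/∂t = 24(t - 3)(t + 2)(t + 3) = 0 at t ∈ {-3, -2, 3}.
The Hessian is diagonal: diag(L_ss, L_tt). Second derivatives: L_ss(-4)=-840, L_ss(-3)=630, L_ss(3)=-630, L_ss(4)=840; L_tt(-3)=144, L_tt(-2)=-120, L_tt(3)=720.
Local maxima occur where both diagonal entries negative: (-4, -2), (3, -2). Count: 2.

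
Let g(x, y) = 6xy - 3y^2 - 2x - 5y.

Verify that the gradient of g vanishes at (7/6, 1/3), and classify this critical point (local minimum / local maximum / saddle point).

saddle point

∇g = (6y - 2, 6x - 6y - 5); substituting (7/6, 1/3) gives ∇g = (0, 0), so (7/6, 1/3) is indeed a critical point.
The Hessian of g is constant: H = [[0, 6], [6, -6]].
det(H) = 0·(-6) − 6² = -36.
Since det(H) < 0, H is indefinite and the critical point is a saddle point.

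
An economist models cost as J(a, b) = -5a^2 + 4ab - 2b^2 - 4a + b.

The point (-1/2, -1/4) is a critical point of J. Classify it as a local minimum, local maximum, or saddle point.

The Hessian of J is constant: H = [[-10, 4], [4, -4]].
det(H) = (-10)·(-4) − 4² = 24.
det(H) > 0 and tr(H) = -14 < 0, so H is negative definite and the point is a local maximum.

local maximum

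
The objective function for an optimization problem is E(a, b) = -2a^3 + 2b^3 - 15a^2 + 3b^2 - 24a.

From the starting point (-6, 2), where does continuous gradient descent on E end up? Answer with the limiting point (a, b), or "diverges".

(-4, 0)

E is separable, so gradient descent decouples: a follows -∂E/∂a, b follows -∂E/∂b.
∂E/∂a = -6(a + 1)(a + 4); at a=-6 this is -60, so a increases.
∂E/∂b = 6b(b + 1); at b=2 this is 36, so b decreases.
a converges to its nearest critical value -4 (a local min of the a-part); b converges to 0. The iterate converges to (-4, 0).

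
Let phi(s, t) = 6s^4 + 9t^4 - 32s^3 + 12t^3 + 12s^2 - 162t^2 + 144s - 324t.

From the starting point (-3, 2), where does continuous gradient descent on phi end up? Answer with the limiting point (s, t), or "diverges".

(-1, 3)

phi is separable, so gradient descent decouples: s follows -∂phi/∂s, t follows -∂phi/∂t.
∂phi/∂s = 24(s - 3)(s - 2)(s + 1); at s=-3 this is -1440, so s increases.
∂phi/∂t = 36(t - 3)(t + 1)(t + 3); at t=2 this is -540, so t increases.
s converges to its nearest critical value -1 (a local min of the s-part); t converges to 3. The iterate converges to (-1, 3).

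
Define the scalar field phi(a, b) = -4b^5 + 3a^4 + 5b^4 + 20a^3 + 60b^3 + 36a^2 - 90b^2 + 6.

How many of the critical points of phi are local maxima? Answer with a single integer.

phi separates as a function of a plus a function of b, so ∇phi=0 decouples.
∂phi/∂a = 12a(a + 2)(a + 3) = 0 at a ∈ {-3, -2, 0}; ∂phi/∂b = -20b(b - 3)(b - 1)(b + 3) = 0 at b ∈ {-3, 0, 1, 3}.
The Hessian is diagonal: diag(phi_aa, phi_bb). Second derivatives: phi_aa(-3)=36, phi_aa(-2)=-24, phi_aa(0)=72; phi_bb(-3)=1440, phi_bb(0)=-180, phi_bb(1)=160, phi_bb(3)=-720.
Local maxima occur where both diagonal entries negative: (-2, 0), (-2, 3). Count: 2.

2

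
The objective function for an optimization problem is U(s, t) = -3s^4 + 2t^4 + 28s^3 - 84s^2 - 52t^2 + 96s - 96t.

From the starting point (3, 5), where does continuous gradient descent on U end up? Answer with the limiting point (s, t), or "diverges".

U is separable, so gradient descent decouples: s follows -∂U/∂s, t follows -∂U/∂t.
∂U/∂s = -12(s - 4)(s - 2)(s - 1); at s=3 this is 24, so s decreases.
∂U/∂t = 8(t - 4)(t + 1)(t + 3); at t=5 this is 384, so t decreases.
s converges to its nearest critical value 2 (a local min of the s-part); t converges to 4. The iterate converges to (2, 4).

(2, 4)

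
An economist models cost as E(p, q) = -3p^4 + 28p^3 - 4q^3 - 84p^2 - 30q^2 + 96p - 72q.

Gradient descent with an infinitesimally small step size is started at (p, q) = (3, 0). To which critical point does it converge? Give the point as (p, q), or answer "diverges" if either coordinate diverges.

diverges

E is separable, so gradient descent decouples: p follows -∂E/∂p, q follows -∂E/∂q.
∂E/∂p = -12(p - 4)(p - 2)(p - 1); at p=3 this is 24, so p decreases.
∂E/∂q = -12(q + 2)(q + 3); at q=0 this is -72, so q increases.
The q-coordinate has no critical point in that direction and runs off to infinity.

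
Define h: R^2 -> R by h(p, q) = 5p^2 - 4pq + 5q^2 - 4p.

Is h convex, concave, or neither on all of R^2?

h is quadratic, so its Hessian is the constant matrix H = [[10, -4], [-4, 10]].
det(H) = 84, tr(H) = 20.
det(H) > 0 and tr(H) > 0, so H is positive definite everywhere: convex.

convex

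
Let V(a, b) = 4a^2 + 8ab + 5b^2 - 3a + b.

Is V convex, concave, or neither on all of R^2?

convex

V is quadratic, so its Hessian is the constant matrix H = [[8, 8], [8, 10]].
det(H) = 16, tr(H) = 18.
det(H) > 0 and tr(H) > 0, so H is positive definite everywhere: convex.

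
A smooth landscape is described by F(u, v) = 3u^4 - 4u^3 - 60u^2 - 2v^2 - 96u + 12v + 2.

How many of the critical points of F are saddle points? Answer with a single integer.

F separates as a function of u plus a function of v, so ∇F=0 decouples.
∂F/∂u = 12(u - 4)(u + 1)(u + 2) = 0 at u ∈ {-2, -1, 4}; ∂F/∂v = -4(v - 3) = 0 at v ∈ {3}.
The Hessian is diagonal: diag(F_uu, F_vv). Second derivatives: F_uu(-2)=72, F_uu(-1)=-60, F_uu(4)=360; F_vv(3)=-4.
Saddle points occur where the two diagonal entries have opposite signs: (-2, 3), (4, 3). Count: 2.

2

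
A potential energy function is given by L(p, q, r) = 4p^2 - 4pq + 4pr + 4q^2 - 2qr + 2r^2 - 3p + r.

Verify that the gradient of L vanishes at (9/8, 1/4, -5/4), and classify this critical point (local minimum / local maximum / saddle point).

∇L = (8p - 4q + 4r - 3, -4p + 8q - 2r, 4p - 2q + 4r + 1); substituting (9/8, 1/4, -5/4) gives ∇L = (0, 0, 0), so (9/8, 1/4, -5/4) is indeed a critical point.
The Hessian is constant: H = [[8, -4, 4], [-4, 8, -2], [4, -2, 4]].
Leading principal minors: Δ₁ = 8, Δ₂ = 48, Δ₃ = 96.
All leading minors are positive, so H is positive definite: a local minimum.

local minimum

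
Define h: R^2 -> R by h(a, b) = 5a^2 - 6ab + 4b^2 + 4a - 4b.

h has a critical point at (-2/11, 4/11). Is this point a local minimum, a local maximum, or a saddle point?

The Hessian of h is constant: H = [[10, -6], [-6, 8]].
det(H) = 10·8 − (-6)² = 44.
det(H) > 0 and tr(H) = 18 > 0, so H is positive definite and the point is a local minimum.

local minimum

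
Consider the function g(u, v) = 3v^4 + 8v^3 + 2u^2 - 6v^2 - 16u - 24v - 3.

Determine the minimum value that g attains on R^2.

g(u,v) separates as P(u) + Q(v) − 3, so its minimum is min P + min Q − 3.
P'(u) = 4u - 16 vanishes at u ∈ {4}; Q'(v) = 12(v - 1)(v + 1)(v + 2) vanishes at v ∈ {-2, -1, 1}.
Local minima of P (where P''>0): P(4)=-32. Local minima of Q: Q(-2)=8, Q(1)=-19.
So the global minimum of g is P(4) + Q(1) − 3 = -32 − 19 − 3 = -54, attained at (4, 1).

-54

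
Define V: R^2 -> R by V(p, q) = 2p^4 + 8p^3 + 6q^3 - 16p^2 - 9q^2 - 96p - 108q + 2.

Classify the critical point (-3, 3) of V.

The mixed partial ∂²V/∂p∂q is 0, so the Hessian at any point is diag(V_pp, V_qq) = diag(8(3p^2 + 6p - 4), 18(2q - 1)).
At (-3, 3): H = diag(40, 90).
Both eigenvalues are positive, so H is positive definite: a local minimum.

local minimum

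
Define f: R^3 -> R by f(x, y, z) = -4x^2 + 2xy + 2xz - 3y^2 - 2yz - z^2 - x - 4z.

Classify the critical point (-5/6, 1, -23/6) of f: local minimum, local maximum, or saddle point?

The Hessian is constant: H = [[-8, 2, 2], [2, -6, -2], [2, -2, -2]].
Leading principal minors: Δ₁ = -8, Δ₂ = 44, Δ₃ = -48.
The minors alternate sign starting negative (−, +, −), so H is negative definite: a local maximum.

local maximum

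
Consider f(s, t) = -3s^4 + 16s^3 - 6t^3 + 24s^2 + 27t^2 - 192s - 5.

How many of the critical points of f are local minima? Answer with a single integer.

1

f separates as a function of s plus a function of t, so ∇f=0 decouples.
∂f/∂s = -12(s - 4)(s - 2)(s + 2) = 0 at s ∈ {-2, 2, 4}; ∂f/∂t = -18t(t - 3) = 0 at t ∈ {0, 3}.
The Hessian is diagonal: diag(f_ss, f_tt). Second derivatives: f_ss(-2)=-288, f_ss(2)=96, f_ss(4)=-144; f_tt(0)=54, f_tt(3)=-54.
Local minima occur where both diagonal entries positive: (2, 0). Count: 1.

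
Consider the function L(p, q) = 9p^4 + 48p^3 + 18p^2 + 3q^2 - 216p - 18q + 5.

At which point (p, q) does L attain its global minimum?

L(p,q) separates as A(p) + B(q) + 5, so its minimum is min A + min B + 5.
A'(p) = 36(p - 1)(p + 2)(p + 3) vanishes at p ∈ {-3, -2, 1}; B'(q) = 6q - 18 vanishes at q ∈ {3}.
Local minima of A (where A''>0): A(-3)=243, A(1)=-141. Local minima of B: B(3)=-27.
So the global minimum of L is A(1) + B(3) + 5 = -141 − 27 + 5 = -163, attained at (1, 3).

(1, 3)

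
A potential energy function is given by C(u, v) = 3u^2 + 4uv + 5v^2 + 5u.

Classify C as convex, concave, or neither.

C is quadratic, so its Hessian is the constant matrix H = [[6, 4], [4, 10]].
det(H) = 44, tr(H) = 16.
det(H) > 0 and tr(H) > 0, so H is positive definite everywhere: convex.

convex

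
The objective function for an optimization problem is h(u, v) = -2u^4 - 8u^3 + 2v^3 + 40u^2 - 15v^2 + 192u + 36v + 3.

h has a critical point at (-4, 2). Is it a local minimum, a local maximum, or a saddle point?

local maximum

The mixed partial ∂²h/∂u∂v is 0, so the Hessian at any point is diag(h_uu, h_vv) = diag(8(-3u^2 - 6u + 10), 6(2v - 5)).
At (-4, 2): H = diag(-112, -6).
Both eigenvalues are negative, so H is negative definite: a local maximum.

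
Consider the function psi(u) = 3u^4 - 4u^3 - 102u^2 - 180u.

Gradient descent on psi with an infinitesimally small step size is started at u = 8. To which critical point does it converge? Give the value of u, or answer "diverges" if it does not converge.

5

psi'(u) = 12(u - 5)(u + 1)(u + 3), so psi'(8) = 3564.
Gradient descent moves in the -psi' direction, i.e. u is decreasing.
The nearest critical point in that direction is u = 5, where psi'' = 576 > 0 (a local minimum). The iterate converges there.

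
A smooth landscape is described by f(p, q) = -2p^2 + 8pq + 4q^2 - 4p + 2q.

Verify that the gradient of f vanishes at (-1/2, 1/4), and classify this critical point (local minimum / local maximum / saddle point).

saddle point

∇f = (-4p + 8q - 4, 8p + 8q + 2); substituting (-1/2, 1/4) gives ∇f = (0, 0), so (-1/2, 1/4) is indeed a critical point.
The Hessian of f is constant: H = [[-4, 8], [8, 8]].
det(H) = (-4)·8 − 8² = -96.
Since det(H) < 0, H is indefinite and the critical point is a saddle point.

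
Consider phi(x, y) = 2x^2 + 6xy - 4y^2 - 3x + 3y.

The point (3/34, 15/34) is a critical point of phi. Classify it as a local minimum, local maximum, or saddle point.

saddle point

The Hessian of phi is constant: H = [[4, 6], [6, -8]].
det(H) = 4·(-8) − 6² = -68.
Since det(H) < 0, H is indefinite and the critical point is a saddle point.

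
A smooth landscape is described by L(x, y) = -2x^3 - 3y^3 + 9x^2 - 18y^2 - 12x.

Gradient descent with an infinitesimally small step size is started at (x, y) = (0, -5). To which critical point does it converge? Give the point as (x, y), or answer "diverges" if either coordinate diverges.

L is separable, so gradient descent decouples: x follows -∂L/∂x, y follows -∂L/∂y.
∂L/∂x = -6(x - 2)(x - 1); at x=0 this is -12, so x increases.
∂L/∂y = -9y(y + 4); at y=-5 this is -45, so y increases.
x converges to its nearest critical value 1 (a local min of the x-part); y converges to -4. The iterate converges to (1, -4).

(1, -4)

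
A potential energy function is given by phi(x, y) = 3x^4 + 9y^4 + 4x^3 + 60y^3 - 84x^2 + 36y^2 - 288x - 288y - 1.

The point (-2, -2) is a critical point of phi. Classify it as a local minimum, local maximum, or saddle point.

The mixed partial ∂²phi/∂x∂y is 0, so the Hessian at any point is diag(phi_xx, phi_yy) = diag(12(3x^2 + 2x - 14), 36(3y^2 + 10y + 2)).
At (-2, -2): H = diag(-72, -216).
Both eigenvalues are negative, so H is negative definite: a local maximum.

local maximum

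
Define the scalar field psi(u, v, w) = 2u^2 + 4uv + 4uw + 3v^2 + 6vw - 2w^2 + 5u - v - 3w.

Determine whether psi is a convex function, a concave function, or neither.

psi is quadratic, so its Hessian is the constant matrix H = [[4, 4, 4], [4, 6, 6], [4, 6, -4]].
Leading principal minors: 4, 8, -80.
Neither pattern holds ⇒ H is indefinite ⇒ neither convex nor concave.

neither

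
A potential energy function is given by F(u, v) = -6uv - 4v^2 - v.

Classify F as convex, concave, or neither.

F is quadratic, so its Hessian is the constant matrix H = [[0, -6], [-6, -8]].
det(H) = -36, tr(H) = -8.
det(H) < 0, so H is indefinite: neither convex nor concave.

neither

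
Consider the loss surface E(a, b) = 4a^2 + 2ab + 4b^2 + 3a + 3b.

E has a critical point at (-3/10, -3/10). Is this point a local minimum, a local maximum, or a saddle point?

The Hessian of E is constant: H = [[8, 2], [2, 8]].
det(H) = 8·8 − 2² = 60.
det(H) > 0 and tr(H) = 16 > 0, so H is positive definite and the point is a local minimum.

local minimum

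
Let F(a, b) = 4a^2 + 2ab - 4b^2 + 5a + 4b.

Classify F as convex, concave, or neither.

F is quadratic, so its Hessian is the constant matrix H = [[8, 2], [2, -8]].
det(H) = -68, tr(H) = 0.
det(H) < 0, so H is indefinite: neither convex nor concave.

neither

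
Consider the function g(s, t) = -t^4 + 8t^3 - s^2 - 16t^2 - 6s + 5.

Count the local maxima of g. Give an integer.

2

g separates as a function of s plus a function of t, so ∇g=0 decouples.
∂g/∂s = -2(s + 3) = 0 at s ∈ {-3}; ∂g/∂t = -4t(t - 4)(t - 2) = 0 at t ∈ {0, 2, 4}.
The Hessian is diagonal: diag(g_ss, g_tt). Second derivatives: g_ss(-3)=-2; g_tt(0)=-32, g_tt(2)=16, g_tt(4)=-32.
Local maxima occur where both diagonal entries negative: (-3, 0), (-3, 4). Count: 2.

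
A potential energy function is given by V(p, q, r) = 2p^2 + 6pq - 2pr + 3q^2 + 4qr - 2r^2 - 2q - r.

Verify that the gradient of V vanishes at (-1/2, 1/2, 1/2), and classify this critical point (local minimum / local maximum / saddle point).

∇V = (4p + 6q - 2r, 6p + 6q + 4r - 2, -2p + 4q - 4r - 1); substituting (-1/2, 1/2, 1/2) gives ∇V = (0, 0, 0), so (-1/2, 1/2, 1/2) is indeed a critical point.
The Hessian is constant: H = [[4, 6, -2], [6, 6, 4], [-2, 4, -4]].
Leading principal minors: Δ₁ = 4, Δ₂ = -12, Δ₃ = -136.
The minors fit neither the all-positive nor the alternating-sign pattern, so H is indefinite: a saddle point.

saddle point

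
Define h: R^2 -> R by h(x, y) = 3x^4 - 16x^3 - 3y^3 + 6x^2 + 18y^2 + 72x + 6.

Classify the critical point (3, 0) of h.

The mixed partial ∂²h/∂x∂y is 0, so the Hessian at any point is diag(h_xx, h_yy) = diag(12(3x^2 - 8x + 1), 18(-y + 2)).
At (3, 0): H = diag(48, 36).
Both eigenvalues are positive, so H is positive definite: a local minimum.

local minimum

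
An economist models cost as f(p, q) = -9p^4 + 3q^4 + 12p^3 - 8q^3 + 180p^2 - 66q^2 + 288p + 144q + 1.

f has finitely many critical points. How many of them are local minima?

2

f separates as a function of p plus a function of q, so ∇f=0 decouples.
∂f/∂p = -36(p - 4)(p + 1)(p + 2) = 0 at p ∈ {-2, -1, 4}; ∂f/∂q = 12(q - 4)(q - 1)(q + 3) = 0 at q ∈ {-3, 1, 4}.
The Hessian is diagonal: diag(f_pp, f_qq). Second derivatives: f_pp(-2)=-216, f_pp(-1)=180, f_pp(4)=-1080; f_qq(-3)=336, f_qq(1)=-144, f_qq(4)=252.
Local minima occur where both diagonal entries positive: (-1, -3), (-1, 4). Count: 2.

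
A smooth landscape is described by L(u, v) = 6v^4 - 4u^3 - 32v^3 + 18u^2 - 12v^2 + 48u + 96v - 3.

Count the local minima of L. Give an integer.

2

L separates as a function of u plus a function of v, so ∇L=0 decouples.
∂L/∂u = -12(u - 4)(u + 1) = 0 at u ∈ {-1, 4}; ∂L/∂v = 24(v - 4)(v - 1)(v + 1) = 0 at v ∈ {-1, 1, 4}.
The Hessian is diagonal: diag(L_uu, L_vv). Second derivatives: L_uu(-1)=60, L_uu(4)=-60; L_vv(-1)=240, L_vv(1)=-144, L_vv(4)=360.
Local minima occur where both diagonal entries positive: (-1, -1), (-1, 4). Count: 2.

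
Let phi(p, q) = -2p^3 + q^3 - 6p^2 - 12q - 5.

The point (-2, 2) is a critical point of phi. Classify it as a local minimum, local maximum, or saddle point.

The mixed partial ∂²phi/∂p∂q is 0, so the Hessian at any point is diag(phi_pp, phi_qq) = diag(-12(p + 1), 6q).
At (-2, 2): H = diag(12, 12).
Both eigenvalues are positive, so H is positive definite: a local minimum.

local minimum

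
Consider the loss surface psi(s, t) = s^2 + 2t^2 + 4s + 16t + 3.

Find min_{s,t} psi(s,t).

psi(s,t) separates as P(s) + Q(t) + 3, so its minimum is min P + min Q + 3.
P'(s) = 2s + 4 vanishes at s ∈ {-2}; Q'(t) = 4(t + 4) vanishes at t ∈ {-4}.
Local minima of P (where P''>0): P(-2)=-4. Local minima of Q: Q(-4)=-32.
So the global minimum of psi is P(-2) + Q(-4) + 3 = -4 − 32 + 3 = -33, attained at (-2, -4).

-33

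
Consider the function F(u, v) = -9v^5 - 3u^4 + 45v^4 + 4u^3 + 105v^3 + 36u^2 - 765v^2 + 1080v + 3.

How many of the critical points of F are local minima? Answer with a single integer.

2

F separates as a function of u plus a function of v, so ∇F=0 decouples.
∂F/∂u = -12u(u - 3)(u + 2) = 0 at u ∈ {-2, 0, 3}; ∂F/∂v = -45(v - 4)(v - 2)(v - 1)(v + 3) = 0 at v ∈ {-3, 1, 2, 4}.
The Hessian is diagonal: diag(F_uu, F_vv). Second derivatives: F_uu(-2)=-120, F_uu(0)=72, F_uu(3)=-180; F_vv(-3)=6300, F_vv(1)=-540, F_vv(2)=450, F_vv(4)=-1890.
Local minima occur where both diagonal entries positive: (0, -3), (0, 2). Count: 2.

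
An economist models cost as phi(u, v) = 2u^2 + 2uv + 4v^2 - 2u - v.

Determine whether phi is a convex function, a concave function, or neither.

phi is quadratic, so its Hessian is the constant matrix H = [[4, 2], [2, 8]].
det(H) = 28, tr(H) = 12.
det(H) > 0 and tr(H) > 0, so H is positive definite everywhere: convex.

convex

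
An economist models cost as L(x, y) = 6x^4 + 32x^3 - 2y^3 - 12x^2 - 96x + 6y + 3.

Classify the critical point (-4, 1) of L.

saddle point

The mixed partial ∂²L/∂x∂y is 0, so the Hessian at any point is diag(L_xx, L_yy) = diag(24(3x^2 + 8x - 1), -12y).
At (-4, 1): H = diag(360, -12).
The eigenvalues have opposite signs, so H is indefinite: a saddle point.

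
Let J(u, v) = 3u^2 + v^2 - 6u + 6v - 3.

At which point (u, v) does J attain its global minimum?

(1, -3)

J(u,v) separates as P(u) + Q(v) − 3, so its minimum is min P + min Q − 3.
P'(u) = 6u - 6 vanishes at u ∈ {1}; Q'(v) = 2v + 6 vanishes at v ∈ {-3}.
Local minima of P (where P''>0): P(1)=-3. Local minima of Q: Q(-3)=-9.
So the global minimum of J is P(1) + Q(-3) − 3 = -3 − 9 − 3 = -15, attained at (1, -3).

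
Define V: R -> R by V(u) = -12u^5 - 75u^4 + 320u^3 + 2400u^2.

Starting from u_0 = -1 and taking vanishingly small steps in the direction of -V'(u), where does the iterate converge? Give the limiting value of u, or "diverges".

0

V'(u) = -60u(u - 4)(u + 4)(u + 5), so V'(-1) = -3600.
Gradient descent moves in the -V' direction, i.e. u is increasing.
The nearest critical point in that direction is u = 0, where V'' = 4800 > 0 (a local minimum). The iterate converges there.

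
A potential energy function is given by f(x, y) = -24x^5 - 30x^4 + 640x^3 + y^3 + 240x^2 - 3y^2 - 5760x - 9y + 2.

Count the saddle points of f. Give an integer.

4

f separates as a function of x plus a function of y, so ∇f=0 decouples.
∂f/∂x = -120(x - 3)(x - 2)(x + 2)(x + 4) = 0 at x ∈ {-4, -2, 2, 3}; ∂f/∂y = 3(y - 3)(y + 1) = 0 at y ∈ {-1, 3}.
The Hessian is diagonal: diag(f_xx, f_yy). Second derivatives: f_xx(-4)=10080, f_xx(-2)=-4800, f_xx(2)=2880, f_xx(3)=-4200; f_yy(-1)=-12, f_yy(3)=12.
Saddle points occur where the two diagonal entries have opposite signs: (-4, -1), (-2, 3), (2, -1), (3, 3). Count: 4.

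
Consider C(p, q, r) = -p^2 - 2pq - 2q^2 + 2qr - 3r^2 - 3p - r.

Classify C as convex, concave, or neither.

C is quadratic, so its Hessian is the constant matrix H = [[-2, -2, 0], [-2, -4, 2], [0, 2, -6]].
Leading principal minors: -2, 4, -16.
Signs alternate −, +, − ⇒ H ≺ 0 ⇒ concave.

concave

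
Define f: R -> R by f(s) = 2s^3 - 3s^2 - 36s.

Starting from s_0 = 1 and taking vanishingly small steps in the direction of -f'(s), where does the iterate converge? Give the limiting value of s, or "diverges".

f'(s) = 6(s - 3)(s + 2), so f'(1) = -36.
Gradient descent moves in the -f' direction, i.e. s is increasing.
The nearest critical point in that direction is s = 3, where f'' = 30 > 0 (a local minimum). The iterate converges there.

3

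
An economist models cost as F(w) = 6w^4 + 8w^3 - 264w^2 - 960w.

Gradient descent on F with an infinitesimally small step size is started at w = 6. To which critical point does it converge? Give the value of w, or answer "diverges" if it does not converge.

F'(w) = 24(w - 5)(w + 2)(w + 4), so F'(6) = 1920.
Gradient descent moves in the -F' direction, i.e. w is decreasing.
The nearest critical point in that direction is w = 5, where F'' = 1512 > 0 (a local minimum). The iterate converges there.

5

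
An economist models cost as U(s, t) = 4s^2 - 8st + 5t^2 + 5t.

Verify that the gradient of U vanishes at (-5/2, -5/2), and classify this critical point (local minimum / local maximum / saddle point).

∇U = (8s - 8t, -8s + 10t + 5); substituting (-5/2, -5/2) gives ∇U = (0, 0), so (-5/2, -5/2) is indeed a critical point.
The Hessian of U is constant: H = [[8, -8], [-8, 10]].
det(H) = 8·10 − (-8)² = 16.
det(H) > 0 and tr(H) = 18 > 0, so H is positive definite and the point is a local minimum.

local minimum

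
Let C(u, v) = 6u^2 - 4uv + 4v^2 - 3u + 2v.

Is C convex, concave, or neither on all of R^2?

convex

C is quadratic, so its Hessian is the constant matrix H = [[12, -4], [-4, 8]].
det(H) = 80, tr(H) = 20.
det(H) > 0 and tr(H) > 0, so H is positive definite everywhere: convex.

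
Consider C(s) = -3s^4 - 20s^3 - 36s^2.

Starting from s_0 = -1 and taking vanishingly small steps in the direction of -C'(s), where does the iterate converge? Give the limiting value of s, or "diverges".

-2

C'(s) = -12s(s + 2)(s + 3), so C'(-1) = 24.
Gradient descent moves in the -C' direction, i.e. s is decreasing.
The nearest critical point in that direction is s = -2, where C'' = 24 > 0 (a local minimum). The iterate converges there.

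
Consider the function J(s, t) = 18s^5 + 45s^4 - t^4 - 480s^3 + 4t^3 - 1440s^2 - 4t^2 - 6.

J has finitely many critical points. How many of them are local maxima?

J separates as a function of s plus a function of t, so ∇J=0 decouples.
∂J/∂s = 90s(s - 4)(s + 2)(s + 4) = 0 at s ∈ {-4, -2, 0, 4}; ∂J/∂t = -4t(t - 2)(t - 1) = 0 at t ∈ {0, 1, 2}.
The Hessian is diagonal: diag(J_ss, J_tt). Second derivatives: J_ss(-4)=-5760, J_ss(-2)=2160, J_ss(0)=-2880, J_ss(4)=17280; J_tt(0)=-8, J_tt(1)=4, J_tt(2)=-8.
Local maxima occur where both diagonal entries negative: (-4, 0), (-4, 2), (0, 0), (0, 2). Count: 4.

4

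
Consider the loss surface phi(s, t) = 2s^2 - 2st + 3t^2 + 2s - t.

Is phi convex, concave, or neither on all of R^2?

convex

phi is quadratic, so its Hessian is the constant matrix H = [[4, -2], [-2, 6]].
det(H) = 20, tr(H) = 10.
det(H) > 0 and tr(H) > 0, so H is positive definite everywhere: convex.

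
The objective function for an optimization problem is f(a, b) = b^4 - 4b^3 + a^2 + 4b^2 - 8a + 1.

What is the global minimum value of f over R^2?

-15

f(a,b) separates as P(a) + Q(b) + 1, so its minimum is min P + min Q + 1.
P'(a) = 2a - 8 vanishes at a ∈ {4}; Q'(b) = 4b(b - 2)(b - 1) vanishes at b ∈ {0, 1, 2}.
Local minima of P (where P''>0): P(4)=-16. Local minima of Q: Q(0)=0, Q(2)=0.
So the global minimum of f is P(4) + Q(0) + 1 = -16 + 0 + 1 = -15, attained at (4, 0).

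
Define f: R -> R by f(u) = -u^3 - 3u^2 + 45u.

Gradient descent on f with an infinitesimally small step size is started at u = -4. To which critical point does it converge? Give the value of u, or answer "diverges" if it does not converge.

-5

f'(u) = -3(u - 3)(u + 5), so f'(-4) = 21.
Gradient descent moves in the -f' direction, i.e. u is decreasing.
The nearest critical point in that direction is u = -5, where f'' = 24 > 0 (a local minimum). The iterate converges there.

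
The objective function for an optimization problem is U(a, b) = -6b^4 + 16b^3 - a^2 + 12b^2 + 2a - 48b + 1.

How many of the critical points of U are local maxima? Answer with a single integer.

U separates as a function of a plus a function of b, so ∇U=0 decouples.
∂U/∂a = -2(a - 1) = 0 at a ∈ {1}; ∂U/∂b = -24(b - 2)(b - 1)(b + 1) = 0 at b ∈ {-1, 1, 2}.
The Hessian is diagonal: diag(U_aa, U_bb). Second derivatives: U_aa(1)=-2; U_bb(-1)=-144, U_bb(1)=48, U_bb(2)=-72.
Local maxima occur where both diagonal entries negative: (1, -1), (1, 2). Count: 2.

2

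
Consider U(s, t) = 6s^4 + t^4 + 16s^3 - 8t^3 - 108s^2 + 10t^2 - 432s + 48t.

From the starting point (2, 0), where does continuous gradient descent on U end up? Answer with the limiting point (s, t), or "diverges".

U is separable, so gradient descent decouples: s follows -∂U/∂s, t follows -∂U/∂t.
∂U/∂s = 24(s - 3)(s + 2)(s + 3); at s=2 this is -480, so s increases.
∂U/∂t = 4(t - 4)(t - 3)(t + 1); at t=0 this is 48, so t decreases.
s converges to its nearest critical value 3 (a local min of the s-part); t converges to -1. The iterate converges to (3, -1).

(3, -1)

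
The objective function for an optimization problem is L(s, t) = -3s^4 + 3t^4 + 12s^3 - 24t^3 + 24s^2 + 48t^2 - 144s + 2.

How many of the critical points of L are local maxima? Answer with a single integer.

2

L separates as a function of s plus a function of t, so ∇L=0 decouples.
∂L/∂s = -12(s - 3)(s - 2)(s + 2) = 0 at s ∈ {-2, 2, 3}; ∂L/∂t = 12t(t - 4)(t - 2) = 0 at t ∈ {0, 2, 4}.
The Hessian is diagonal: diag(L_ss, L_tt). Second derivatives: L_ss(-2)=-240, L_ss(2)=48, L_ss(3)=-60; L_tt(0)=96, L_tt(2)=-48, L_tt(4)=96.
Local maxima occur where both diagonal entries negative: (-2, 2), (3, 2). Count: 2.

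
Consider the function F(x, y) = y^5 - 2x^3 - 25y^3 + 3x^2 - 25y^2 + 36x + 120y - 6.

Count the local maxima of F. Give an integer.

F separates as a function of x plus a function of y, so ∇F=0 decouples.
∂F/∂x = -6(x - 3)(x + 2) = 0 at x ∈ {-2, 3}; ∂F/∂y = 5(y - 4)(y - 1)(y + 2)(y + 3) = 0 at y ∈ {-3, -2, 1, 4}.
The Hessian is diagonal: diag(F_xx, F_yy). Second derivatives: F_xx(-2)=30, F_xx(3)=-30; F_yy(-3)=-140, F_yy(-2)=90, F_yy(1)=-180, F_yy(4)=630.
Local maxima occur where both diagonal entries negative: (3, -3), (3, 1). Count: 2.

2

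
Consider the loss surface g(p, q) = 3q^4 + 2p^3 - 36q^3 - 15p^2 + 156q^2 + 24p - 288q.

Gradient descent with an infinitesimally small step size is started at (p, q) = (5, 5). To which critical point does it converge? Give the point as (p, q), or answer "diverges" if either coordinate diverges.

(4, 4)

g is separable, so gradient descent decouples: p follows -∂g/∂p, q follows -∂g/∂q.
∂g/∂p = 6(p - 4)(p - 1); at p=5 this is 24, so p decreases.
∂g/∂q = 12(q - 4)(q - 3)(q - 2); at q=5 this is 72, so q decreases.
p converges to its nearest critical value 4 (a local min of the p-part); q converges to 4. The iterate converges to (4, 4).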